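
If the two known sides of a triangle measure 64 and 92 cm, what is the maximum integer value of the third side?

155

The third side must be strictly less than 64 + 92 = 156.
The largest integer below 156 is 155.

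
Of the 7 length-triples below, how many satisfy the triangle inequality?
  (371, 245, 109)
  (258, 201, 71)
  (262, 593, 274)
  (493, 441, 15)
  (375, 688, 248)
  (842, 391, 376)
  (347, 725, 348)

1

(109,245,371): 109+245 ≤ 371 → not valid
(71,201,258): 71+201 > 258 → valid
(262,274,593): 262+274 ≤ 593 → not valid
(15,441,493): 15+441 ≤ 493 → not valid
(248,375,688): 248+375 ≤ 688 → not valid
(376,391,842): 376+391 ≤ 842 → not valid
(347,348,725): 347+348 ≤ 725 → not valid
1 of the 7 triples forms a triangle.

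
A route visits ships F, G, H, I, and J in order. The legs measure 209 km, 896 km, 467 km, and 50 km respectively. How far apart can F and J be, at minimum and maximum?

The maximum is all hops collinear in one direction: 209 + 896 + 467 + 50 = 1622.
The longest hop is 896; the others sum to 726. Folding the others back against it leaves at least 896 − 726 = 170.

170 ≤ FJ ≤ 1622 km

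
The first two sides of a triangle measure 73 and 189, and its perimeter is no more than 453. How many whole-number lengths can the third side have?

75

Triangle inequality: 116 < x < 262. Perimeter ≤ 453 gives x ≤ 453 − 73 − 189 = 191.
So 116 < x ≤ 191; integers 117 through 191: 75 values.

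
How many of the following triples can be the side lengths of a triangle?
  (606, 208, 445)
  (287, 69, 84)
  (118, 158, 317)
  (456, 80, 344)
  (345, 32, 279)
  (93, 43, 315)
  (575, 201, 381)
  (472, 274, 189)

2

(208,445,606): 208+445 > 606 → valid
(69,84,287): 69+84 ≤ 287 → not valid
(118,158,317): 118+158 ≤ 317 → not valid
(80,344,456): 80+344 ≤ 456 → not valid
(32,279,345): 32+279 ≤ 345 → not valid
(43,93,315): 43+93 ≤ 315 → not valid
(201,381,575): 201+381 > 575 → valid
(189,274,472): 189+274 ≤ 472 → not valid
2 of the 8 triples form a triangle.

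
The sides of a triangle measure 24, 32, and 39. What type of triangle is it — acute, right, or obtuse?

acute

Compare the square of the longest side to the sum of squares of the other two: 24² + 32² = 1600 > 1521 = 39².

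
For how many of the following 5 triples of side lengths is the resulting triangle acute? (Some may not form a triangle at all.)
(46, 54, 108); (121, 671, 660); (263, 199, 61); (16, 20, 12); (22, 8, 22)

(46,54,108): 46+54 ≤ 108, not a triangle
(121,671,660): 121²+660² = 450241 = 671² → right
(263,199,61): 61+199 ≤ 263, not a triangle
(16,20,12): 12²+16² = 400 = 20² → right
(22,8,22): 8²+22² = 548 > 484 = 22² → acute
1 of the 5 is acute.

1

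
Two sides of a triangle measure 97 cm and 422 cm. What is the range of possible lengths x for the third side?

By the triangle inequality, x must be less than 97 + 422 = 519 and greater than |97 − 422| = 325.

325 < x < 519 (cm)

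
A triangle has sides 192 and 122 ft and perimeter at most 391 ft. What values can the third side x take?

Triangle inequality alone gives 70 < x < 314.
The perimeter condition gives x ≤ 391 − 192 − 122 = 77.
Intersecting the two: 70 < x ≤ 77.

70 < x ≤ 77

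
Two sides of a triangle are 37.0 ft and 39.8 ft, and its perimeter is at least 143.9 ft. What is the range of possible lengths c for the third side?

Triangle inequality alone gives 2.8 < c < 76.8.
The perimeter condition gives c ≥ 143.9 − 37.0 − 39.8 = 67.1.
Intersecting the two: 67.1 ≤ c < 76.8.

67.1 ≤ c < 76.8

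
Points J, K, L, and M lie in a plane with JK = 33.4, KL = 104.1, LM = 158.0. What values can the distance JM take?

The maximum is all hops collinear in one direction: 33.4 + 104.1 + 158.0 = 295.5.
The longest hop is 158.0; the others sum to 137.5. Folding the others back against it leaves at least 158.0 − 137.5 = 20.5.

20.5 ≤ JM ≤ 295.5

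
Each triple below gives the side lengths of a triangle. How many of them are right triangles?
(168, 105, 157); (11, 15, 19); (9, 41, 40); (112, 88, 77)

1

(168,105,157): 105²+157² = 35674 > 28224 = 168² → acute
(11,15,19): 11²+15² = 346 < 361 = 19² → obtuse
(9,41,40): 9²+40² = 1681 = 41² → right
(112,88,77): 77²+88² = 13673 > 12544 = 112² → acute
1 of the 4 is right.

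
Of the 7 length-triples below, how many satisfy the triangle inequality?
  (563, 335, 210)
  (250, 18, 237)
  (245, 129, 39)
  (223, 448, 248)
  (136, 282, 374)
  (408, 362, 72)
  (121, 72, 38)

4

(210,335,563): 210+335 ≤ 563 → not valid
(18,237,250): 18+237 > 250 → valid
(39,129,245): 39+129 ≤ 245 → not valid
(223,248,448): 223+248 > 448 → valid
(136,282,374): 136+282 > 374 → valid
(72,362,408): 72+362 > 408 → valid
(38,72,121): 38+72 ≤ 121 → not valid
4 of the 7 triples form a triangle.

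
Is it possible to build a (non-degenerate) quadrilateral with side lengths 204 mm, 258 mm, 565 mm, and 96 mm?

No

For a quadrilateral, each side must be shorter than the sum of the others.
Here the longest side is 565, but the remaining 3 sides sum to only 558.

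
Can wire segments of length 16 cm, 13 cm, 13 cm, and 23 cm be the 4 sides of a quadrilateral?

A quadrilateral exists iff every side is shorter than the sum of the others — equivalently, the longest side is less than the sum of the rest.
Longest side 23 < 42 (sum of the remaining 3), so yes.

Yes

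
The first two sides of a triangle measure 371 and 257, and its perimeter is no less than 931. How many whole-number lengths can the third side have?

325

Triangle inequality: 114 < x < 628. Perimeter ≥ 931 gives x ≥ 931 − 371 − 257 = 303.
So 303 ≤ x < 628; integers 303 through 627: 325 values.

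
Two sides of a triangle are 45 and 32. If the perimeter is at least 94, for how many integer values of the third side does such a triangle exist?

Triangle inequality: 13 < x < 77. Perimeter ≥ 94 gives x ≥ 94 − 45 − 32 = 17.
So 17 ≤ x < 77; integers 17 through 76: 60 values.

60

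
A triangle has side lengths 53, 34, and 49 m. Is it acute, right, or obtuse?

acute

Compare the square of the longest side to the sum of squares of the other two: 34² + 49² = 3557 > 2809 = 53².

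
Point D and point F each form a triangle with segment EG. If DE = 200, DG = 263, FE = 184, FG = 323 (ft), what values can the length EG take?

From triangle DEG: |200 − 263| < EG < 200 + 263, i.e. 63 < EG < 463.
From triangle FEG: 139 < EG < 507.
Both must hold, so EG lies in the intersection.

139 < EG < 463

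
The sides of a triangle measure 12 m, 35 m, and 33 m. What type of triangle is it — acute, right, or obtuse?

acute

Compare the square of the longest side to the sum of squares of the other two: 12² + 33² = 1233 > 1225 = 35².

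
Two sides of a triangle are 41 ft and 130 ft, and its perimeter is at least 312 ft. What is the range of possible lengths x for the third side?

141 ≤ x < 171

Triangle inequality alone gives 89 < x < 171.
The perimeter condition gives x ≥ 312 − 41 − 130 = 141.
Intersecting the two: 141 ≤ x < 171.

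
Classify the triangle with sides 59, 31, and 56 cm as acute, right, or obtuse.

acute

Compare the square of the longest side to the sum of squares of the other two: 31² + 56² = 4097 > 3481 = 59².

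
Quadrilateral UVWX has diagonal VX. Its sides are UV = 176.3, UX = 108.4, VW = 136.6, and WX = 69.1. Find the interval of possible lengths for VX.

67.9 < VX < 205.7

From triangle UVX: |176.3 − 108.4| < VX < 176.3 + 108.4, i.e. 67.9 < VX < 284.7.
From triangle WVX: 67.5 < VX < 205.7.
Both must hold, so VX lies in the intersection.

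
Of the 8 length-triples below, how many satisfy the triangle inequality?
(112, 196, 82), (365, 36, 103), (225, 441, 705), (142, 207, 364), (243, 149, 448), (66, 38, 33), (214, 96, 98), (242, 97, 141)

(82,112,196): 82+112 ≤ 196 → not valid
(36,103,365): 36+103 ≤ 365 → not valid
(225,441,705): 225+441 ≤ 705 → not valid
(142,207,364): 142+207 ≤ 364 → not valid
(149,243,448): 149+243 ≤ 448 → not valid
(33,38,66): 33+38 > 66 → valid
(96,98,214): 96+98 ≤ 214 → not valid
(97,141,242): 97+141 ≤ 242 → not valid
1 of the 8 triples forms a triangle.

1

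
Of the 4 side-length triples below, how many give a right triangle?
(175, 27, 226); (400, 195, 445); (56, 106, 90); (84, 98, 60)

2

(175,27,226): 27+175 ≤ 226, not a triangle
(400,195,445): 195²+400² = 198025 = 445² → right
(56,106,90): 56²+90² = 11236 = 106² → right
(84,98,60): 60²+84² = 10656 > 9604 = 98² → acute
2 of the 4 are right.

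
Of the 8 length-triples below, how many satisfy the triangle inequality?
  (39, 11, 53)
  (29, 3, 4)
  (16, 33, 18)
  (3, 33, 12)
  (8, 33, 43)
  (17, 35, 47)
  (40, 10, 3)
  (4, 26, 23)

3

(11,39,53): 11+39 ≤ 53 → not valid
(3,4,29): 3+4 ≤ 29 → not valid
(16,18,33): 16+18 > 33 → valid
(3,12,33): 3+12 ≤ 33 → not valid
(8,33,43): 8+33 ≤ 43 → not valid
(17,35,47): 17+35 > 47 → valid
(3,10,40): 3+10 ≤ 40 → not valid
(4,23,26): 4+23 > 26 → valid
3 of the 8 triples form a triangle.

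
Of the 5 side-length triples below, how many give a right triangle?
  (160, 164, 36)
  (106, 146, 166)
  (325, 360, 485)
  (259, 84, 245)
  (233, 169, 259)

(160,164,36): 36²+160² = 26896 = 164² → right
(106,146,166): 106²+146² = 32552 > 27556 = 166² → acute
(325,360,485): 325²+360² = 235225 = 485² → right
(259,84,245): 84²+245² = 67081 = 259² → right
(233,169,259): 169²+233² = 82850 > 67081 = 259² → acute
3 of the 5 are right.

3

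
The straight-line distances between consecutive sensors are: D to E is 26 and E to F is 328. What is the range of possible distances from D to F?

By the triangle inequality, |26 − 328| ≤ DF ≤ 26 + 328.

302 ≤ DF ≤ 354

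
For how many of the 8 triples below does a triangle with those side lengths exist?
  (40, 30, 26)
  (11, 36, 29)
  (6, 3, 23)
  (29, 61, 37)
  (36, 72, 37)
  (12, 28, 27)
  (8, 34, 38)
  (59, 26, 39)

(26,30,40): 26+30 > 40 → valid
(11,29,36): 11+29 > 36 → valid
(3,6,23): 3+6 ≤ 23 → not valid
(29,37,61): 29+37 > 61 → valid
(36,37,72): 36+37 > 72 → valid
(12,27,28): 12+27 > 28 → valid
(8,34,38): 8+34 > 38 → valid
(26,39,59): 26+39 > 59 → valid
7 of the 8 triples form a triangle.

7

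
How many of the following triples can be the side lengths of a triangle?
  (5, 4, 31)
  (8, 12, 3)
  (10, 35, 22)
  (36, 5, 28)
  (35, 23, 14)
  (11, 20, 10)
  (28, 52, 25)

3

(4,5,31): 4+5 ≤ 31 → not valid
(3,8,12): 3+8 ≤ 12 → not valid
(10,22,35): 10+22 ≤ 35 → not valid
(5,28,36): 5+28 ≤ 36 → not valid
(14,23,35): 14+23 > 35 → valid
(10,11,20): 10+11 > 20 → valid
(25,28,52): 25+28 > 52 → valid
3 of the 7 triples form a triangle.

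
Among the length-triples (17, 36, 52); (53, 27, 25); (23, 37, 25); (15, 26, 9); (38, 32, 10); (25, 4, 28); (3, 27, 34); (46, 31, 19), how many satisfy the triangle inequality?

(17,36,52): 17+36 > 52 → valid
(25,27,53): 25+27 ≤ 53 → not valid
(23,25,37): 23+25 > 37 → valid
(9,15,26): 9+15 ≤ 26 → not valid
(10,32,38): 10+32 > 38 → valid
(4,25,28): 4+25 > 28 → valid
(3,27,34): 3+27 ≤ 34 → not valid
(19,31,46): 19+31 > 46 → valid
5 of the 8 triples form a triangle.

5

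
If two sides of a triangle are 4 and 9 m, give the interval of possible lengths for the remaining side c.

By the triangle inequality, c must be less than 4 + 9 = 13 and greater than |4 − 9| = 5.

5 < c < 13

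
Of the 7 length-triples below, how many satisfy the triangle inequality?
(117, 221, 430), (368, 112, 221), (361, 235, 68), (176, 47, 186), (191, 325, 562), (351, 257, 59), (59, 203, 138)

(117,221,430): 117+221 ≤ 430 → not valid
(112,221,368): 112+221 ≤ 368 → not valid
(68,235,361): 68+235 ≤ 361 → not valid
(47,176,186): 47+176 > 186 → valid
(191,325,562): 191+325 ≤ 562 → not valid
(59,257,351): 59+257 ≤ 351 → not valid
(59,138,203): 59+138 ≤ 203 → not valid
1 of the 7 triples forms a triangle.

1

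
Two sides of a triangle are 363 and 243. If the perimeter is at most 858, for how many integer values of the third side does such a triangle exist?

Triangle inequality: 120 < x < 606. Perimeter ≤ 858 gives x ≤ 858 − 363 − 243 = 252.
So 120 < x ≤ 252; integers 121 through 252: 132 values.

132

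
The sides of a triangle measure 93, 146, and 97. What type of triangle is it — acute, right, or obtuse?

Compare the square of the longest side to the sum of squares of the other two: 93² + 97² = 18058 < 21316 = 146².

obtuse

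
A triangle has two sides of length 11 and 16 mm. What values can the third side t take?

5 < t < 27

By the triangle inequality, t must be less than 11 + 16 = 27 and greater than |11 − 16| = 5.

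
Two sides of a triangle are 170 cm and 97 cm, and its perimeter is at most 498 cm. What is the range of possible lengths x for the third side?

73 < x ≤ 231

Triangle inequality alone gives 73 < x < 267.
The perimeter condition gives x ≤ 498 − 170 − 97 = 231.
Intersecting the two: 73 < x ≤ 231.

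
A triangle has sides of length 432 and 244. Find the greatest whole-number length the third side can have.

675

The third side must be strictly less than 432 + 244 = 676.
The largest integer below 676 is 675.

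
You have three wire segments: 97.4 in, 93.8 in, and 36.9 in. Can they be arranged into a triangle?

The longest side is 97.4, and the other two sum to 130.7.
Since 130.7 > 97.4, the triangle inequality holds.

Yes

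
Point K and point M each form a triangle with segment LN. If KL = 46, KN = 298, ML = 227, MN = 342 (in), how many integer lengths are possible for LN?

From triangle KLN: 252 < LN < 344.
From triangle MLN: 115 < LN < 569.
Intersection: 252 < LN < 344, so integers 253 through 343: 91 values.

91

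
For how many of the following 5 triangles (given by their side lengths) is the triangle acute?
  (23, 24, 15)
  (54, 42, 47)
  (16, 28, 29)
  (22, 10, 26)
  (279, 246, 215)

4

(23,24,15): 15²+23² = 754 > 576 = 24² → acute
(54,42,47): 42²+47² = 3973 > 2916 = 54² → acute
(16,28,29): 16²+28² = 1040 > 841 = 29² → acute
(22,10,26): 10²+22² = 584 < 676 = 26² → obtuse
(279,246,215): 215²+246² = 106741 > 77841 = 279² → acute
4 of the 5 are acute.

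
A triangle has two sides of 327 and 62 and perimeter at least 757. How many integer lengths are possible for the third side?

Triangle inequality: 265 < x < 389. Perimeter ≥ 757 gives x ≥ 757 − 327 − 62 = 368.
So 368 ≤ x < 389; integers 368 through 388: 21 values.

21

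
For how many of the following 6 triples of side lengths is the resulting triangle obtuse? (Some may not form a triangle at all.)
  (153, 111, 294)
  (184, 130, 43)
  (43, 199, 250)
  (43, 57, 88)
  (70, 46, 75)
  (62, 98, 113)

1

(153,111,294): 111+153 ≤ 294, not a triangle
(184,130,43): 43+130 ≤ 184, not a triangle
(43,199,250): 43+199 ≤ 250, not a triangle
(43,57,88): 43²+57² = 5098 < 7744 = 88² → obtuse
(70,46,75): 46²+70² = 7016 > 5625 = 75² → acute
(62,98,113): 62²+98² = 13448 > 12769 = 113² → acute
1 of the 6 is obtuse.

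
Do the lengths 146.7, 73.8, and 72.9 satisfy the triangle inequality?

No

The two shorter sides sum to 146.7, exactly equal to the longest side 146.7.
That gives only a degenerate (flat) triangle — the inequality must be strict.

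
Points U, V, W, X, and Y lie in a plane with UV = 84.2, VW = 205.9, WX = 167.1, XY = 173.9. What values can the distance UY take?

0 ≤ UY ≤ 631.1

The maximum is all hops collinear in one direction: 84.2 + 205.9 + 167.1 + 173.9 = 631.1.
The longest hop is 205.9; the others sum to 425.2. Since 205.9 ≤ 425.2, the path can fold back on itself completely, so the minimum distance is 0.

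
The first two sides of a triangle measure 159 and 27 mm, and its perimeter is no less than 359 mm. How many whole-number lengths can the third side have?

13

Triangle inequality: 132 < x < 186. Perimeter ≥ 359 gives x ≥ 359 − 159 − 27 = 173.
So 173 ≤ x < 186; integers 173 through 185: 13 values.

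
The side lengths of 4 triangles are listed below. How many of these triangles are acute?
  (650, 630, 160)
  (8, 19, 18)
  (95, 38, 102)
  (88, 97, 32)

2

(650,630,160): 160²+630² = 422500 = 650² → right
(8,19,18): 8²+18² = 388 > 361 = 19² → acute
(95,38,102): 38²+95² = 10469 > 10404 = 102² → acute
(88,97,32): 32²+88² = 8768 < 9409 = 97² → obtuse
2 of the 4 are acute.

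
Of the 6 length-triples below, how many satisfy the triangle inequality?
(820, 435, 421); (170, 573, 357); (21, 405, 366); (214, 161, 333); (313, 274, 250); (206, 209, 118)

(421,435,820): 421+435 > 820 → valid
(170,357,573): 170+357 ≤ 573 → not valid
(21,366,405): 21+366 ≤ 405 → not valid
(161,214,333): 161+214 > 333 → valid
(250,274,313): 250+274 > 313 → valid
(118,206,209): 118+206 > 209 → valid
4 of the 6 triples form a triangle.

4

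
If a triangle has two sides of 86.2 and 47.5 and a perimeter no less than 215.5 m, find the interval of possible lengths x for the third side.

81.8 ≤ x < 133.7

Triangle inequality alone gives 38.7 < x < 133.7.
The perimeter condition gives x ≥ 215.5 − 86.2 − 47.5 = 81.8.
Intersecting the two: 81.8 ≤ x < 133.7.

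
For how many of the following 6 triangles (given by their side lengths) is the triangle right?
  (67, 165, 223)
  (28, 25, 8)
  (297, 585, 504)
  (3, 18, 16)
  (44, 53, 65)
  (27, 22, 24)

(67,165,223): 67²+165² = 31714 < 49729 = 223² → obtuse
(28,25,8): 8²+25² = 689 < 784 = 28² → obtuse
(297,585,504): 297²+504² = 342225 = 585² → right
(3,18,16): 3²+16² = 265 < 324 = 18² → obtuse
(44,53,65): 44²+53² = 4745 > 4225 = 65² → acute
(27,22,24): 22²+24² = 1060 > 729 = 27² → acute
1 of the 6 is right.

1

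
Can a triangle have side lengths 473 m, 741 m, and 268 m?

The two shorter sides sum to 741, exactly equal to the longest side 741.
That gives only a degenerate (flat) triangle — the inequality must be strict.

No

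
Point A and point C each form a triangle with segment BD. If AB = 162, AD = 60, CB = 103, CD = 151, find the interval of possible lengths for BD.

102 < BD < 222

From triangle ABD: |162 − 60| < BD < 162 + 60, i.e. 102 < BD < 222.
From triangle CBD: 48 < BD < 254.
Both must hold, so BD lies in the intersection.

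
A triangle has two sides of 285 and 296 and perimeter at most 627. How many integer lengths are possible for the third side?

Triangle inequality: 11 < x < 581. Perimeter ≤ 627 gives x ≤ 627 − 285 − 296 = 46.
So 11 < x ≤ 46; integers 12 through 46: 35 values.

35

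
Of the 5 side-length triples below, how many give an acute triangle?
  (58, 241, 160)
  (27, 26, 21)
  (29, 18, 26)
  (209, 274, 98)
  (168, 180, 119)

3

(58,241,160): 58+160 ≤ 241, not a triangle
(27,26,21): 21²+26² = 1117 > 729 = 27² → acute
(29,18,26): 18²+26² = 1000 > 841 = 29² → acute
(209,274,98): 98²+209² = 53285 < 75076 = 274² → obtuse
(168,180,119): 119²+168² = 42385 > 32400 = 180² → acute
3 of the 5 are acute.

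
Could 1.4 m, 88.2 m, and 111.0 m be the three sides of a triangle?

No

The longest side is 111.0, but the other two sum to only 89.6.
89.6 < 111.0, so the triangle inequality fails.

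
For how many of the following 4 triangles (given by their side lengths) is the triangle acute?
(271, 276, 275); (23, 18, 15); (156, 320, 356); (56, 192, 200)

(271,276,275): 271²+275² = 149066 > 76176 = 276² → acute
(23,18,15): 15²+18² = 549 > 529 = 23² → acute
(156,320,356): 156²+320² = 126736 = 356² → right
(56,192,200): 56²+192² = 40000 = 200² → right
2 of the 4 are acute.

2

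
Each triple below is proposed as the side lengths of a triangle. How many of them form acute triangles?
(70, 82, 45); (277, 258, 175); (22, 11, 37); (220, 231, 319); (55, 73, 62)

(70,82,45): 45²+70² = 6925 > 6724 = 82² → acute
(277,258,175): 175²+258² = 97189 > 76729 = 277² → acute
(22,11,37): 11+22 ≤ 37, not a triangle
(220,231,319): 220²+231² = 101761 = 319² → right
(55,73,62): 55²+62² = 6869 > 5329 = 73² → acute
3 of the 5 are acute.

3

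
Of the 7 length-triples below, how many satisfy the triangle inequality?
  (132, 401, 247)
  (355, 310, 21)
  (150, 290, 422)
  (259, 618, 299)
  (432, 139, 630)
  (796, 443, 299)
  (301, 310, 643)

(132,247,401): 132+247 ≤ 401 → not valid
(21,310,355): 21+310 ≤ 355 → not valid
(150,290,422): 150+290 > 422 → valid
(259,299,618): 259+299 ≤ 618 → not valid
(139,432,630): 139+432 ≤ 630 → not valid
(299,443,796): 299+443 ≤ 796 → not valid
(301,310,643): 301+310 ≤ 643 → not valid
1 of the 7 triples forms a triangle.

1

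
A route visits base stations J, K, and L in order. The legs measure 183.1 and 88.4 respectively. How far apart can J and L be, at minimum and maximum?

94.7 ≤ JL ≤ 271.5

By the triangle inequality, |183.1 − 88.4| ≤ JL ≤ 183.1 + 88.4.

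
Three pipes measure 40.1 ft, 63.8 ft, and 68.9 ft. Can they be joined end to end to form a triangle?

Yes

The longest side is 68.9, and the other two sum to 103.9.
Since 103.9 > 68.9, the triangle inequality holds.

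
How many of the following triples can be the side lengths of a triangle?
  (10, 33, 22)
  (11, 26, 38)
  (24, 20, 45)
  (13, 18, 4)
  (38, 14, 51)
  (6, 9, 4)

(10,22,33): 10+22 ≤ 33 → not valid
(11,26,38): 11+26 ≤ 38 → not valid
(20,24,45): 20+24 ≤ 45 → not valid
(4,13,18): 4+13 ≤ 18 → not valid
(14,38,51): 14+38 > 51 → valid
(4,6,9): 4+6 > 9 → valid
2 of the 6 triples form a triangle.

2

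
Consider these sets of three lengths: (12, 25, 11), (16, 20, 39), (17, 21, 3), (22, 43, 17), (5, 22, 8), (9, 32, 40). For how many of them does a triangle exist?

1

(11,12,25): 11+12 ≤ 25 → not valid
(16,20,39): 16+20 ≤ 39 → not valid
(3,17,21): 3+17 ≤ 21 → not valid
(17,22,43): 17+22 ≤ 43 → not valid
(5,8,22): 5+8 ≤ 22 → not valid
(9,32,40): 9+32 > 40 → valid
1 of the 6 triples forms a triangle.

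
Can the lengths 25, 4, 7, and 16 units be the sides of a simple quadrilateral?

A quadrilateral exists iff every side is shorter than the sum of the others — equivalently, the longest side is less than the sum of the rest.
Longest side 25 < 27 (sum of the remaining 3), so yes.

Yes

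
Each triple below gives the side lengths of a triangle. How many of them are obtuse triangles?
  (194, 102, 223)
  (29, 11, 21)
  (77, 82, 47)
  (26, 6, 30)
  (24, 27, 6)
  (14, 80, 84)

(194,102,223): 102²+194² = 48040 < 49729 = 223² → obtuse
(29,11,21): 11²+21² = 562 < 841 = 29² → obtuse
(77,82,47): 47²+77² = 8138 > 6724 = 82² → acute
(26,6,30): 6²+26² = 712 < 900 = 30² → obtuse
(24,27,6): 6²+24² = 612 < 729 = 27² → obtuse
(14,80,84): 14²+80² = 6596 < 7056 = 84² → obtuse
5 of the 6 are obtuse.

5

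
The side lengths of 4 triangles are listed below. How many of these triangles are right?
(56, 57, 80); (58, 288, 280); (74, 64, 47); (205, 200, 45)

(56,57,80): 56²+57² = 6385 < 6400 = 80² → obtuse
(58,288,280): 58²+280² = 81764 < 82944 = 288² → obtuse
(74,64,47): 47²+64² = 6305 > 5476 = 74² → acute
(205,200,45): 45²+200² = 42025 = 205² → right
1 of the 4 is right.

1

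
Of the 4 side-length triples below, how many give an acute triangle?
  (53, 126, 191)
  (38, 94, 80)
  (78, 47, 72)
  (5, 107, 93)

(53,126,191): 53+126 ≤ 191, not a triangle
(38,94,80): 38²+80² = 7844 < 8836 = 94² → obtuse
(78,47,72): 47²+72² = 7393 > 6084 = 78² → acute
(5,107,93): 5+93 ≤ 107, not a triangle
1 of the 4 is acute.

1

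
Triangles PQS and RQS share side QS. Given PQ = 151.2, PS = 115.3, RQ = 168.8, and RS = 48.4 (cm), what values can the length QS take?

From triangle PQS: |151.2 − 115.3| < QS < 151.2 + 115.3, i.e. 35.9 < QS < 266.5.
From triangle RQS: 120.4 < QS < 217.2.
Both must hold, so QS lies in the intersection.

120.4 < QS < 217.2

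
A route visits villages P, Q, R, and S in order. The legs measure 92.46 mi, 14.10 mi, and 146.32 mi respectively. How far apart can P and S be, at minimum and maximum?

The maximum is all hops collinear in one direction: 92.46 + 14.10 + 146.32 = 252.88.
The longest hop is 146.32; the others sum to 106.56. Folding the others back against it leaves at least 146.32 − 106.56 = 39.76.

39.76 ≤ PS ≤ 252.88 mi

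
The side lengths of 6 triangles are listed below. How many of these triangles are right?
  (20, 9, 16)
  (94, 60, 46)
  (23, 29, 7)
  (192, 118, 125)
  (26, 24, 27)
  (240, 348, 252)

(20,9,16): 9²+16² = 337 < 400 = 20² → obtuse
(94,60,46): 46²+60² = 5716 < 8836 = 94² → obtuse
(23,29,7): 7²+23² = 578 < 841 = 29² → obtuse
(192,118,125): 118²+125² = 29549 < 36864 = 192² → obtuse
(26,24,27): 24²+26² = 1252 > 729 = 27² → acute
(240,348,252): 240²+252² = 121104 = 348² → right
1 of the 6 is right.

1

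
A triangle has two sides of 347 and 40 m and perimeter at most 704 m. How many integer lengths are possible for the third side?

Triangle inequality: 307 < x < 387. Perimeter ≤ 704 gives x ≤ 704 − 347 − 40 = 317.
So 307 < x ≤ 317; integers 308 through 317: 10 values.

10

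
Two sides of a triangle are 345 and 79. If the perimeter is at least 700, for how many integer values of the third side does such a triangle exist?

148

Triangle inequality: 266 < x < 424. Perimeter ≥ 700 gives x ≥ 700 − 345 − 79 = 276.
So 276 ≤ x < 424; integers 276 through 423: 148 values.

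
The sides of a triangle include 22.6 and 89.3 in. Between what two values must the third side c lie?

66.7 < c < 111.9 (in)

By the triangle inequality, c must be less than 22.6 + 89.3 = 111.9 and greater than |22.6 − 89.3| = 66.7.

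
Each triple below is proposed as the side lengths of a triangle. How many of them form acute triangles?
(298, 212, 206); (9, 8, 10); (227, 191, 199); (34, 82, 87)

3

(298,212,206): 206²+212² = 87380 < 88804 = 298² → obtuse
(9,8,10): 8²+9² = 145 > 100 = 10² → acute
(227,191,199): 191²+199² = 76082 > 51529 = 227² → acute
(34,82,87): 34²+82² = 7880 > 7569 = 87² → acute
3 of the 4 are acute.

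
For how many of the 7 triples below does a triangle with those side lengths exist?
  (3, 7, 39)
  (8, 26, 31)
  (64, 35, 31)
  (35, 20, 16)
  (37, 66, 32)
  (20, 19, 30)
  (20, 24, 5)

6

(3,7,39): 3+7 ≤ 39 → not valid
(8,26,31): 8+26 > 31 → valid
(31,35,64): 31+35 > 64 → valid
(16,20,35): 16+20 > 35 → valid
(32,37,66): 32+37 > 66 → valid
(19,20,30): 19+20 > 30 → valid
(5,20,24): 5+20 > 24 → valid
6 of the 7 triples form a triangle.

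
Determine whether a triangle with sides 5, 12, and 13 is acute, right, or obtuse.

right

Compare the square of the longest side to the sum of squares of the other two: 5² + 12² = 169 = 13².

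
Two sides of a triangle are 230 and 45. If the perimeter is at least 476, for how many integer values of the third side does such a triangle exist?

74

Triangle inequality: 185 < x < 275. Perimeter ≥ 476 gives x ≥ 476 − 230 − 45 = 201.
So 201 ≤ x < 275; integers 201 through 274: 74 values.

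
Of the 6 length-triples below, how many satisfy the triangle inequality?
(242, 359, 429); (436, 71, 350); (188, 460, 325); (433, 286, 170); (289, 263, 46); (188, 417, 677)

4

(242,359,429): 242+359 > 429 → valid
(71,350,436): 71+350 ≤ 436 → not valid
(188,325,460): 188+325 > 460 → valid
(170,286,433): 170+286 > 433 → valid
(46,263,289): 46+263 > 289 → valid
(188,417,677): 188+417 ≤ 677 → not valid
4 of the 6 triples form a triangle.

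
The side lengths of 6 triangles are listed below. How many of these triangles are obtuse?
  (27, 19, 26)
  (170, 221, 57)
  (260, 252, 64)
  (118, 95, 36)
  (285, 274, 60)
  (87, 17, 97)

(27,19,26): 19²+26² = 1037 > 729 = 27² → acute
(170,221,57): 57²+170² = 32149 < 48841 = 221² → obtuse
(260,252,64): 64²+252² = 67600 = 260² → right
(118,95,36): 36²+95² = 10321 < 13924 = 118² → obtuse
(285,274,60): 60²+274² = 78676 < 81225 = 285² → obtuse
(87,17,97): 17²+87² = 7858 < 9409 = 97² → obtuse
4 of the 6 are obtuse.

4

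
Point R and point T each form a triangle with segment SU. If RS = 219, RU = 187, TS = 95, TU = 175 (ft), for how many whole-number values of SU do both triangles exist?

189

From triangle RSU: 32 < SU < 406.
From triangle TSU: 80 < SU < 270.
Intersection: 80 < SU < 270, so integers 81 through 269: 189 values.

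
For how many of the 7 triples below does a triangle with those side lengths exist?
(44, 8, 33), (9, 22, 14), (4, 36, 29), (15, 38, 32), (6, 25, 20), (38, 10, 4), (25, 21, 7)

4

(8,33,44): 8+33 ≤ 44 → not valid
(9,14,22): 9+14 > 22 → valid
(4,29,36): 4+29 ≤ 36 → not valid
(15,32,38): 15+32 > 38 → valid
(6,20,25): 6+20 > 25 → valid
(4,10,38): 4+10 ≤ 38 → not valid
(7,21,25): 7+21 > 25 → valid
4 of the 7 triples form a triangle.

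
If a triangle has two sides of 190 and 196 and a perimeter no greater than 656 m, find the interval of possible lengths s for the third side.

6 < s ≤ 270 m

Triangle inequality alone gives 6 < s < 386.
The perimeter condition gives s ≤ 656 − 190 − 196 = 270.
Intersecting the two: 6 < s ≤ 270.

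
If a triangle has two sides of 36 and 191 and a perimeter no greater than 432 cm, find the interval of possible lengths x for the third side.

155 < x ≤ 205

Triangle inequality alone gives 155 < x < 227.
The perimeter condition gives x ≤ 432 − 36 − 191 = 205.
Intersecting the two: 155 < x ≤ 205.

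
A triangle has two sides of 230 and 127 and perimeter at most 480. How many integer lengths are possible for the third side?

Triangle inequality: 103 < x < 357. Perimeter ≤ 480 gives x ≤ 480 − 230 − 127 = 123.
So 103 < x ≤ 123; integers 104 through 123: 20 values.

20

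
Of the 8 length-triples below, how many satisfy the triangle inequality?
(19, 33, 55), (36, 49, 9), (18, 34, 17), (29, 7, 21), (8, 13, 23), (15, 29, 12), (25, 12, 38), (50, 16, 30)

1

(19,33,55): 19+33 ≤ 55 → not valid
(9,36,49): 9+36 ≤ 49 → not valid
(17,18,34): 17+18 > 34 → valid
(7,21,29): 7+21 ≤ 29 → not valid
(8,13,23): 8+13 ≤ 23 → not valid
(12,15,29): 12+15 ≤ 29 → not valid
(12,25,38): 12+25 ≤ 38 → not valid
(16,30,50): 16+30 ≤ 50 → not valid
1 of the 8 triples forms a triangle.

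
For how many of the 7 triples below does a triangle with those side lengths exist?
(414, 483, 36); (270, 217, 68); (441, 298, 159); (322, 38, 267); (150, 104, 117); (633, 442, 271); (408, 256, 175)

5

(36,414,483): 36+414 ≤ 483 → not valid
(68,217,270): 68+217 > 270 → valid
(159,298,441): 159+298 > 441 → valid
(38,267,322): 38+267 ≤ 322 → not valid
(104,117,150): 104+117 > 150 → valid
(271,442,633): 271+442 > 633 → valid
(175,256,408): 175+256 > 408 → valid
5 of the 7 triples form a triangle.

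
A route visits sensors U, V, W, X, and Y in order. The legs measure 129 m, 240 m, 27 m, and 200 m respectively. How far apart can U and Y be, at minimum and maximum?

0 ≤ UY ≤ 596 m

The maximum is all hops collinear in one direction: 129 + 240 + 27 + 200 = 596.
The longest hop is 240; the others sum to 356. Since 240 ≤ 356, the path can fold back on itself completely, so the minimum distance is 0.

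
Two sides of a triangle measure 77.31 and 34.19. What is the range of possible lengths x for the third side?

43.12 < x < 111.50

By the triangle inequality, x must be less than 77.31 + 34.19 = 111.50 and greater than |77.31 − 34.19| = 43.12.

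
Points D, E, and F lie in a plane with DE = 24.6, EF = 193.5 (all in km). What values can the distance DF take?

By the triangle inequality, |24.6 − 193.5| ≤ DF ≤ 24.6 + 193.5.

168.9 ≤ DF ≤ 218.1 km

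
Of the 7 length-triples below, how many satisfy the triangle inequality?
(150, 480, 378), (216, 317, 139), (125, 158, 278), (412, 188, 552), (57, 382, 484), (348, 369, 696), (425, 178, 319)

(150,378,480): 150+378 > 480 → valid
(139,216,317): 139+216 > 317 → valid
(125,158,278): 125+158 > 278 → valid
(188,412,552): 188+412 > 552 → valid
(57,382,484): 57+382 ≤ 484 → not valid
(348,369,696): 348+369 > 696 → valid
(178,319,425): 178+319 > 425 → valid
6 of the 7 triples form a triangle.

6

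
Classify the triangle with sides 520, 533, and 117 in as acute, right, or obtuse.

Compare the square of the longest side to the sum of squares of the other two: 117² + 520² = 284089 = 533².

right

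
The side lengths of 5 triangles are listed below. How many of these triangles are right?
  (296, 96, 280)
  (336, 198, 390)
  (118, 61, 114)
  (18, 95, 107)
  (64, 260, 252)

3

(296,96,280): 96²+280² = 87616 = 296² → right
(336,198,390): 198²+336² = 152100 = 390² → right
(118,61,114): 61²+114² = 16717 > 13924 = 118² → acute
(18,95,107): 18²+95² = 9349 < 11449 = 107² → obtuse
(64,260,252): 64²+252² = 67600 = 260² → right
3 of the 5 are right.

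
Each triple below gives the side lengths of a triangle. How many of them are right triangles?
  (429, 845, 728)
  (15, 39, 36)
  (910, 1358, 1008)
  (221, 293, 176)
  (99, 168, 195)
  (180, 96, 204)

5

(429,845,728): 429²+728² = 714025 = 845² → right
(15,39,36): 15²+36² = 1521 = 39² → right
(910,1358,1008): 910²+1008² = 1844164 = 1358² → right
(221,293,176): 176²+221² = 79817 < 85849 = 293² → obtuse
(99,168,195): 99²+168² = 38025 = 195² → right
(180,96,204): 96²+180² = 41616 = 204² → right
5 of the 6 are right.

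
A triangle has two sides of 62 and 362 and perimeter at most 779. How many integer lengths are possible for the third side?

Triangle inequality: 300 < x < 424. Perimeter ≤ 779 gives x ≤ 779 − 62 − 362 = 355.
So 300 < x ≤ 355; integers 301 through 355: 55 values.

55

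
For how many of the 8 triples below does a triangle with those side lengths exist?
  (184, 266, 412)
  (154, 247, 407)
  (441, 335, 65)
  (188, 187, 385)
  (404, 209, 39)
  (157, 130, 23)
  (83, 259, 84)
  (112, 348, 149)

1

(184,266,412): 184+266 > 412 → valid
(154,247,407): 154+247 ≤ 407 → not valid
(65,335,441): 65+335 ≤ 441 → not valid
(187,188,385): 187+188 ≤ 385 → not valid
(39,209,404): 39+209 ≤ 404 → not valid
(23,130,157): 23+130 ≤ 157 → not valid
(83,84,259): 83+84 ≤ 259 → not valid
(112,149,348): 112+149 ≤ 348 → not valid
1 of the 8 triples forms a triangle.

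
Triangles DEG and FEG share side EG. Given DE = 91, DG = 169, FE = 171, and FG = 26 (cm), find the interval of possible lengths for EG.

From triangle DEG: |91 − 169| < EG < 91 + 169, i.e. 78 < EG < 260.
From triangle FEG: 145 < EG < 197.
Both must hold, so EG lies in the intersection.

145 < EG < 197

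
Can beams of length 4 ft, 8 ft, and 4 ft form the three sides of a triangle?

No

The two shorter sides sum to 8, exactly equal to the longest side 8.
That gives only a degenerate (flat) triangle — the inequality must be strict.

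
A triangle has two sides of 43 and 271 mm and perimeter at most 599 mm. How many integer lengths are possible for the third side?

Triangle inequality: 228 < x < 314. Perimeter ≤ 599 gives x ≤ 599 − 43 − 271 = 285.
So 228 < x ≤ 285; integers 229 through 285: 57 values.

57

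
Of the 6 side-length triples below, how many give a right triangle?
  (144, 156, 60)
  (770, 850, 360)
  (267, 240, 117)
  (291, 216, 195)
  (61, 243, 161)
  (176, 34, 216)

4

(144,156,60): 60²+144² = 24336 = 156² → right
(770,850,360): 360²+770² = 722500 = 850² → right
(267,240,117): 117²+240² = 71289 = 267² → right
(291,216,195): 195²+216² = 84681 = 291² → right
(61,243,161): 61+161 ≤ 243, not a triangle
(176,34,216): 34+176 ≤ 216, not a triangle
4 of the 6 are right.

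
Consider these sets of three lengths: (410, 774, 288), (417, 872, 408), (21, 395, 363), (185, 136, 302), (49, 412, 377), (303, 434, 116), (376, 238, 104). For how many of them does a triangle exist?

(288,410,774): 288+410 ≤ 774 → not valid
(408,417,872): 408+417 ≤ 872 → not valid
(21,363,395): 21+363 ≤ 395 → not valid
(136,185,302): 136+185 > 302 → valid
(49,377,412): 49+377 > 412 → valid
(116,303,434): 116+303 ≤ 434 → not valid
(104,238,376): 104+238 ≤ 376 → not valid
2 of the 7 triples form a triangle.

2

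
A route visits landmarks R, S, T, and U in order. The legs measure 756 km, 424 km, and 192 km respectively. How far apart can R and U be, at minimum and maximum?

140 ≤ RU ≤ 1372 km

The maximum is all hops collinear in one direction: 756 + 424 + 192 = 1372.
The longest hop is 756; the others sum to 616. Folding the others back against it leaves at least 756 − 616 = 140.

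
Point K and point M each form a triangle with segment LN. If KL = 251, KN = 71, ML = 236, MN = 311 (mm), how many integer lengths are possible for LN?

141

From triangle KLN: 180 < LN < 322.
From triangle MLN: 75 < LN < 547.
Intersection: 180 < LN < 322, so integers 181 through 321: 141 values.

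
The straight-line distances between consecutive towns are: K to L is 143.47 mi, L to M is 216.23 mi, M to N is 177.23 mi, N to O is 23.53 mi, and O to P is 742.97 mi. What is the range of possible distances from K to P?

The maximum is all hops collinear in one direction: 143.47 + 216.23 + 177.23 + 23.53 + 742.97 = 1303.43.
The longest hop is 742.97; the others sum to 560.46. Folding the others back against it leaves at least 742.97 − 560.46 = 182.51.

182.51 ≤ KP ≤ 1303.43 mi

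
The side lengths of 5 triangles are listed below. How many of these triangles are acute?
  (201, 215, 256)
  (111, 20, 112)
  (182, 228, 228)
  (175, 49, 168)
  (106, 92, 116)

4

(201,215,256): 201²+215² = 86626 > 65536 = 256² → acute
(111,20,112): 20²+111² = 12721 > 12544 = 112² → acute
(182,228,228): 182²+228² = 85108 > 51984 = 228² → acute
(175,49,168): 49²+168² = 30625 = 175² → right
(106,92,116): 92²+106² = 19700 > 13456 = 116² → acute
4 of the 5 are acute.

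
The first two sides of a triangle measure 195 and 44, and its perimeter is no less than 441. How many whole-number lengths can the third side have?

37

Triangle inequality: 151 < x < 239. Perimeter ≥ 441 gives x ≥ 441 − 195 − 44 = 202.
So 202 ≤ x < 239; integers 202 through 238: 37 values.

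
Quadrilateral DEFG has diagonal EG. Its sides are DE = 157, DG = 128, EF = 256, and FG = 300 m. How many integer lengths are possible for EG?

From triangle DEG: 29 < EG < 285.
From triangle FEG: 44 < EG < 556.
Intersection: 44 < EG < 285, so integers 45 through 284: 240 values.

240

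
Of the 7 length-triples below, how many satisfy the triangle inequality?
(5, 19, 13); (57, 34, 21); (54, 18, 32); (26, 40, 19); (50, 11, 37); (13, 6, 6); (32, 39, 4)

(5,13,19): 5+13 ≤ 19 → not valid
(21,34,57): 21+34 ≤ 57 → not valid
(18,32,54): 18+32 ≤ 54 → not valid
(19,26,40): 19+26 > 40 → valid
(11,37,50): 11+37 ≤ 50 → not valid
(6,6,13): 6+6 ≤ 13 → not valid
(4,32,39): 4+32 ≤ 39 → not valid
1 of the 7 triples forms a triangle.

1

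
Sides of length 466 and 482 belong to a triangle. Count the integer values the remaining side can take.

The third side lies in the open interval (16, 948).
Integers from 17 to 947 inclusive: 947 − 17 + 1 = 931.

931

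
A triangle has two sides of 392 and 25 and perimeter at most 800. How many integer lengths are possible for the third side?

16

Triangle inequality: 367 < x < 417. Perimeter ≤ 800 gives x ≤ 800 − 392 − 25 = 383.
So 367 < x ≤ 383; integers 368 through 383: 16 values.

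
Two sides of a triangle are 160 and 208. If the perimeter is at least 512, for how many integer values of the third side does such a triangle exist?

Triangle inequality: 48 < x < 368. Perimeter ≥ 512 gives x ≥ 512 − 160 − 208 = 144.
So 144 ≤ x < 368; integers 144 through 367: 224 values.

224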